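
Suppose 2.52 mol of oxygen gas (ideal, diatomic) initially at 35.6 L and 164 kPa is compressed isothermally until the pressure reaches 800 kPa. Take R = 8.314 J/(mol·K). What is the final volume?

T₁ = P₁V₁/(nR) = 164×35.6/(2.52×8.314) = 279 K.
Isothermal: T stays 279 K; PV = const ⇒ V₂ = 7.30 L, P₂ = 800 kPa.

7.30 L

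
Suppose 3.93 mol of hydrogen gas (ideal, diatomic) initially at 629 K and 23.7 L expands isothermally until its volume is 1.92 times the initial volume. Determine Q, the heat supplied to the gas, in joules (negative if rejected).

13400 J

P₁ = nRT₁/V₁ = 3.93×8.314×629/23.7 = 867 kPa.
Isothermal: T stays 629 K; PV = const ⇒ V₂ = 45.5 L, P₂ = 452 kPa.
ΔU = 0 (ideal gas, T constant).
W = nRT ln(V₂/V₁) = 3.93×8.314×629×ln(1.92) = 13400 J.
Q = ΔU + W = 13400 J.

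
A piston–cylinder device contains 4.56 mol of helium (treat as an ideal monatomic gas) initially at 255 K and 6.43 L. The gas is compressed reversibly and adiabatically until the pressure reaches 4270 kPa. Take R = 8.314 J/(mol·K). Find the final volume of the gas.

3.44 L

P₁ = nRT₁/V₁ = 4.56×8.314×255/6.43 = 1500 kPa.
Adiabatic: T₂/T₁ = (P₂/P₁)^((γ−1)/γ) ⇒ T₂ = 255×(2.84)^0.400 = 387 K; V₂ = 3.44 L.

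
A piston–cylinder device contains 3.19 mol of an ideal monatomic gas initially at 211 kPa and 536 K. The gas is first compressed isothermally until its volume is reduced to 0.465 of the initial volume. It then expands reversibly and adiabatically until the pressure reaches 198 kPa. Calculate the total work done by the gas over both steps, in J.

-4870 J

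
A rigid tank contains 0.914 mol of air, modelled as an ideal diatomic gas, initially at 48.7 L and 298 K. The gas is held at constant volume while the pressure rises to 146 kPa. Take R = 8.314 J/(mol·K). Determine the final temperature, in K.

P₁ = nRT₁/V₁ = 0.914×8.314×298/48.7 = 46.5 kPa.
Isochoric: V stays 48.7 L; P/T = const ⇒ T₂ = 936 K, P₂ = 146 kPa.

936 K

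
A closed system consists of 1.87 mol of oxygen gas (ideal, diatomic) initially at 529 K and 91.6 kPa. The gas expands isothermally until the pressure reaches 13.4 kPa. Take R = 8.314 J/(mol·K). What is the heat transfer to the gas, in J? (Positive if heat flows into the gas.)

V₁ = nRT₁/P₁ = 1.87×8.314×529/91.6 = 89.8 L.
Isothermal: T stays 529 K; PV = const ⇒ V₂ = 614 L, P₂ = 13.4 kPa.
ΔU = 0 (ideal gas, T constant).
W = nRT ln(V₂/V₁) = 1.87×8.314×529×ln(6.84) = 15800 J.
Q = ΔU + W = 15800 J.

15800 J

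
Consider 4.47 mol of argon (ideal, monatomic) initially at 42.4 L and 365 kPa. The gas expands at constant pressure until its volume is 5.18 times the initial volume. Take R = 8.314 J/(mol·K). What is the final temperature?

2160 K

T₁ = P₁V₁/(nR) = 365×42.4/(4.47×8.314) = 416 K.
Isobaric: P stays 365 kPa; V/T = const ⇒ T₂ = 2160 K, V₂ = 220 L.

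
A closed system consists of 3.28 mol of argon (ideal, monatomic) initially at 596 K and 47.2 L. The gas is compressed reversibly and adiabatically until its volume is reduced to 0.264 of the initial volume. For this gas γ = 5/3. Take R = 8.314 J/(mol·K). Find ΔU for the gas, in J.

P₁ = nRT₁/V₁ = 3.28×8.314×596/47.2 = 344 kPa.
Adiabatic: TV^(γ−1) = const ⇒ T₂ = 596×(3.79)^0.667 = 1450 K; PV^γ = const ⇒ P₂ = 3170 kPa.
For an ideal gas ΔU = nCvΔT with Cv = (3/2)R = 12.5 J/(mol·K).
ΔU = 3.28×12.5×(1450−596) = 34900 J.

34900 J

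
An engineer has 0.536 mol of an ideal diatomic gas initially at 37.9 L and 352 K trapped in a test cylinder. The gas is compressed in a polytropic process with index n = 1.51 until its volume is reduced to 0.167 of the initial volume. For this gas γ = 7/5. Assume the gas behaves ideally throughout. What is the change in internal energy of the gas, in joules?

5850 J

P₁ = nRT₁/V₁ = 0.536×8.314×352/37.9 = 41.4 kPa.
Polytropic n=1.51: T₂ = T₁(V₁/V₂)^(n−1) = 352×(5.99)^0.51 = 877 K; P₂ = P₁(V₁/V₂)^n = 617 kPa.
For an ideal gas ΔU = nCvΔT with Cv = (5/2)R = 20.8 J/(mol·K).
ΔU = 0.536×20.8×(877−352) = 5850 J.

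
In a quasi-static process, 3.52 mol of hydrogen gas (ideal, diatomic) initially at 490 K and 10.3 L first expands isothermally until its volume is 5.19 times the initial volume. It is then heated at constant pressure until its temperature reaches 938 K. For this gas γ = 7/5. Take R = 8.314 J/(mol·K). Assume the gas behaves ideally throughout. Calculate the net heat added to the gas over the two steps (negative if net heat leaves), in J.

P₁ = nRT₁/V₁ = 3.52×8.314×490/10.3 = 1390 kPa.
Step 1 — Isothermal: T stays 490 K; PV = const ⇒ V₂ = 53.5 L, P₂ = 268 kPa.
ΔU = 0 (ideal gas, T constant).
W = nRT ln(V₂/V₁) = 3.52×8.314×490×ln(5.19) = 23600 J.
Q = ΔU + W = 23600 J.
State after step 1: P = 268 kPa, V = 53.5 L, T = 490 K.
Step 2 — Isobaric: P stays 268 kPa; V/T = const ⇒ T₂ = 938 K, V₂ = 102 L.
W = PΔV = 268×(102−53.5) kPa·L = 13100 J.
ΔU = nCvΔT = 3.52×20.8×(938−490) = 32800 J.
Q = ΔU + W = nCpΔT = 45900 J.
Net over both steps: W = 36700 J, Q = 69500 J, ΔU = 32800 J.

69500 J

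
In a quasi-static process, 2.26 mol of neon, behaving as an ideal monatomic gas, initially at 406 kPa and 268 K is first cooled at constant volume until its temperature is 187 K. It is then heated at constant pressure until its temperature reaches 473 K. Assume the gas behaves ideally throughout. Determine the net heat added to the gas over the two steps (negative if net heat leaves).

11200 J

V₁ = nRT₁/P₁ = 2.26×8.314×268/406 = 12.4 L.
Step 1 — Isochoric: V stays 12.4 L; P/T = const ⇒ T₂ = 187 K, P₂ = 283 kPa.
W = 0 (no volume change).
ΔU = nCvΔT = 2.26×12.5×(187−268) = -2280 J.
Q = ΔU = -2280 J.
State after step 1: P = 283 kPa, V = 12.4 L, T = 187 K.
Step 2 — Isobaric: P stays 283 kPa; V/T = const ⇒ T₂ = 473 K, V₂ = 31.4 L.
W = PΔV = 283×(31.4−12.4) kPa·L = 5370 J.
ΔU = nCvΔT = 2.26×12.5×(473−187) = 8060 J.
Q = ΔU + W = nCpΔT = 13400 J.
Net over both steps: W = 5370 J, Q = 11200 J, ΔU = 5780 J.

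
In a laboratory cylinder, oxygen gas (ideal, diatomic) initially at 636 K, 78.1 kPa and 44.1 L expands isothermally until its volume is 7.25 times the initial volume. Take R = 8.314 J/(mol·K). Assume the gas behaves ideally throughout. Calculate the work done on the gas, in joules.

n = P₁V₁/(RT₁) = 78.1×44.1/(8.314×636) = 0.651 mol.
Isothermal: T stays 636 K; PV = const ⇒ V₂ = 320 L, P₂ = 10.8 kPa.
W = nRT ln(V₂/V₁) = 0.651×8.314×636×ln(7.25) = 6820 J.
Work done on the gas = −W_by = -6820 J.

-6820 J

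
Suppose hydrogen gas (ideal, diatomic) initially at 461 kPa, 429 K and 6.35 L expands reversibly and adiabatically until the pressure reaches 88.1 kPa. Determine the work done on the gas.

n = P₁V₁/(RT₁) = 461×6.35/(8.314×429) = 0.821 mol.
Adiabatic: T₂/T₁ = (P₂/P₁)^((γ−1)/γ) ⇒ T₂ = 429×(0.191)^0.286 = 267 K; V₂ = 20.7 L.
ΔU = nCvΔT = 0.821×20.8×(267−429) = -2760 J.
Q = 0 for an adiabatic process, so W = −ΔU = 2760 J.
Work done on the gas = −W_by = -2760 J.

-2760 J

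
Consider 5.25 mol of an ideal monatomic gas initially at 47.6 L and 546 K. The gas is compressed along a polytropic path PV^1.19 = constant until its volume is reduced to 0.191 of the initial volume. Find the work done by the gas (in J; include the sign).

-46400 J

P₁ = nRT₁/V₁ = 5.25×8.314×546/47.6 = 501 kPa.
Polytropic n=1.19: T₂ = T₁(V₁/V₂)^(n−1) = 546×(5.24)^0.19 = 748 K; P₂ = P₁(V₁/V₂)^n = 3590 kPa.
W = (P₁V₁−P₂V₂)/(n−1) = (501×47.6−3590×9.09)/0.19 = -46400 J.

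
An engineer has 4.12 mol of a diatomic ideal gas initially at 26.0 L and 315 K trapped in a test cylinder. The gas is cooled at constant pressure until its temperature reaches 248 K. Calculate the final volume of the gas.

P₁ = nRT₁/V₁ = 4.12×8.314×315/26.0 = 415 kPa.
Isobaric: P stays 415 kPa; V/T = const ⇒ T₂ = 248 K, V₂ = 20.5 L.

20.5 L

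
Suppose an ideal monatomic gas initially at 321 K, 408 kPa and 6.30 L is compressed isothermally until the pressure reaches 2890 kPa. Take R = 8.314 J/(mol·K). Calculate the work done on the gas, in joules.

n = P₁V₁/(RT₁) = 408×6.30/(8.314×321) = 0.963 mol.
Isothermal: T stays 321 K; PV = const ⇒ V₂ = 0.889 L, P₂ = 2890 kPa.
W = nRT ln(V₂/V₁) = 0.963×8.314×321×ln(0.141) = -5030 J.
Work done on the gas = −W_by = 5030 J.

5030 J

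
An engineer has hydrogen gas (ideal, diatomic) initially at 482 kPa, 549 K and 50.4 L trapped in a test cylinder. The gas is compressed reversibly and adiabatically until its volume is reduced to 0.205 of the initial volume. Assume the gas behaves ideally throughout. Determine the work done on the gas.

n = P₁V₁/(RT₁) = 482×50.4/(8.314×549) = 5.32 mol.
Adiabatic: TV^(γ−1) = const ⇒ T₂ = 549×(4.88)^0.400 = 1030 K; PV^γ = const ⇒ P₂ = 4430 kPa.
ΔU = nCvΔT = 5.32×20.8×(1030−549) = 53700 J.
Q = 0 for an adiabatic process, so W = −ΔU = -53700 J.
Work done on the gas = −W_by = 53700 J.

53700 J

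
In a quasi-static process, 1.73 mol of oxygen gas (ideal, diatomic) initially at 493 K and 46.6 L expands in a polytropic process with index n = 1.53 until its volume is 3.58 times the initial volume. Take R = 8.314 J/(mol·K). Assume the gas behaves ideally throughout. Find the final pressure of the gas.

21.6 kPa

P₁ = nRT₁/V₁ = 1.73×8.314×493/46.6 = 152 kPa.
Polytropic n=1.53: T₂ = T₁(V₁/V₂)^(n−1) = 493×(0.279)^0.53 = 251 K; P₂ = P₁(V₁/V₂)^n = 21.6 kPa.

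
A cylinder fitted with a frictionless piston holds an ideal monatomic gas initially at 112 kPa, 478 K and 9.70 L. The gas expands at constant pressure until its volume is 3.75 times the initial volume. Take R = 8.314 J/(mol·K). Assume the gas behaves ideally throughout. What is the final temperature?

1790 K

Isobaric: P stays 112 kPa; V/T = const ⇒ T₂ = 1790 K, V₂ = 36.4 L.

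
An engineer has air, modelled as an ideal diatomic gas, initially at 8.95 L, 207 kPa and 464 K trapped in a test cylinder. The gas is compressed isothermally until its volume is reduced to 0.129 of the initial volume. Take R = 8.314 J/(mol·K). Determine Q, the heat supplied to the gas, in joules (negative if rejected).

n = P₁V₁/(RT₁) = 207×8.95/(8.314×464) = 0.480 mol.
Isothermal: T stays 464 K; PV = const ⇒ V₂ = 1.15 L, P₂ = 1600 kPa.
ΔU = 0 (ideal gas, T constant).
W = nRT ln(V₂/V₁) = 0.480×8.314×464×ln(0.129) = -3790 J.
Q = ΔU + W = -3790 J.

-3790 J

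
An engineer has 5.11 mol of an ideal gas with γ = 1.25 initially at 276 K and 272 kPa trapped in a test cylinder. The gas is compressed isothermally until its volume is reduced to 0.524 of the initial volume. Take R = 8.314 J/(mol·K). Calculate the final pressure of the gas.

V₁ = nRT₁/P₁ = 5.11×8.314×276/272 = 43.1 L.
Isothermal: T stays 276 K; PV = const ⇒ V₂ = 22.6 L, P₂ = 519 kPa.

519 kPa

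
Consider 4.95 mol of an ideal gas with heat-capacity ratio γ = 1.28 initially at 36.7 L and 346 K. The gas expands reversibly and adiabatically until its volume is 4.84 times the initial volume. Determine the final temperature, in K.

P₁ = nRT₁/V₁ = 4.95×8.314×346/36.7 = 388 kPa.
Adiabatic: TV^(γ−1) = const ⇒ T₂ = 346×(0.207)^0.280 = 222 K; PV^γ = const ⇒ P₂ = 51.5 kPa.

222 K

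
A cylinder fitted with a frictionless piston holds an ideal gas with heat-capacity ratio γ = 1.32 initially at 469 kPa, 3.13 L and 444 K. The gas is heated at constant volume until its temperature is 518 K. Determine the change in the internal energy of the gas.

n = P₁V₁/(RT₁) = 469×3.13/(8.314×444) = 0.398 mol.
Isochoric: V stays 3.13 L; P/T = const ⇒ T₂ = 518 K, P₂ = 547 kPa.
For an ideal gas ΔU = nCvΔT with Cv = R/(γ−1) = 26.0 J/(mol·K).
ΔU = 0.398×26.0×(518−444) = 765 J.

765 J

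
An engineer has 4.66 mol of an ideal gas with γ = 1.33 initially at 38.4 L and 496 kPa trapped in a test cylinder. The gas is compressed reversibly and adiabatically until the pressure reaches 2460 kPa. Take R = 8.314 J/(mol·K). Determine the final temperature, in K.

T₁ = P₁V₁/(nR) = 496×38.4/(4.66×8.314) = 492 K.
Adiabatic: T₂/T₁ = (P₂/P₁)^((γ−1)/γ) ⇒ T₂ = 492×(4.96)^0.248 = 731 K; V₂ = 11.5 L.

731 K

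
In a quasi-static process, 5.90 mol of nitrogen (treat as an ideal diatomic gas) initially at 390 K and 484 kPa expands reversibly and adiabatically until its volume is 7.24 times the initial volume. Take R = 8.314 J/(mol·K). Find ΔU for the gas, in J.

V₁ = nRT₁/P₁ = 5.90×8.314×390/484 = 39.5 L.
Adiabatic: TV^(γ−1) = const ⇒ T₂ = 390×(0.138)^0.400 = 177 K; PV^γ = const ⇒ P₂ = 30.3 kPa.
For an ideal gas ΔU = nCvΔT with Cv = (5/2)R = 20.8 J/(mol·K).
ΔU = 5.90×20.8×(177−390) = -26200 J.

-26200 J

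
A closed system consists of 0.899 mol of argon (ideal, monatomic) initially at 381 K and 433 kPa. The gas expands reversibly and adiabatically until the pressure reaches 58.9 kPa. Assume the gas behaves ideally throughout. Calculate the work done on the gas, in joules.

-2350 J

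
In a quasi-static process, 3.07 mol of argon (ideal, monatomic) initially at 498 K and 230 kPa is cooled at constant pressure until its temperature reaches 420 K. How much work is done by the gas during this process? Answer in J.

-1990 J

V₁ = nRT₁/P₁ = 3.07×8.314×498/230 = 55.3 L.
Isobaric: P stays 230 kPa; V/T = const ⇒ T₂ = 420 K, V₂ = 46.6 L.
W = PΔV = 230×(46.6−55.3) kPa·L = -1990 J.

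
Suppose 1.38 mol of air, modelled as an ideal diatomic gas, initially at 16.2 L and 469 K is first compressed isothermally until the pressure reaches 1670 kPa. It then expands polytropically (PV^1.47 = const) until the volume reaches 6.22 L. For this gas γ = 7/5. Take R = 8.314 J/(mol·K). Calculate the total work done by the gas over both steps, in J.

-5650 J

P₁ = nRT₁/V₁ = 1.38×8.314×469/16.2 = 332 kPa.
Step 1 — Isothermal: T stays 469 K; PV = const ⇒ V₂ = 3.22 L, P₂ = 1670 kPa.
ΔU = 0 (ideal gas, T constant).
W = nRT ln(V₂/V₁) = 1.38×8.314×469×ln(0.199) = -8690 J.
Q = ΔU + W = -8690 J.
State after step 1: P = 1670 kPa, V = 3.22 L, T = 469 K.
Step 2 — Polytropic n=1.47: T₂ = T₁(V₁/V₂)^(n−1) = 469×(0.518)^0.47 = 344 K; P₂ = P₁(V₁/V₂)^n = 635 kPa.
W = (P₁V₁−P₂V₂)/(n−1) = (1670×3.22−635×6.22)/0.47 = 3040 J.
ΔU = nCvΔT = 1.38×20.8×(344−469) = -3580 J.
Q = ΔU + W = -533 J.
Net over both steps: W = -5650 J, Q = -9220 J, ΔU = -3580 J.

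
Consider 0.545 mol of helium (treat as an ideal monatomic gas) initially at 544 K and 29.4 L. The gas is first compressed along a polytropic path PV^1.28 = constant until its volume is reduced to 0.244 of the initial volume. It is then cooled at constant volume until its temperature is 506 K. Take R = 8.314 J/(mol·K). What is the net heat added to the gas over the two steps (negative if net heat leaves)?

-4520 J

P₁ = nRT₁/V₁ = 0.545×8.314×544/29.4 = 83.8 kPa.
Step 1 — Polytropic n=1.28: T₂ = T₁(V₁/V₂)^(n−1) = 544×(4.10)^0.28 = 807 K; P₂ = P₁(V₁/V₂)^n = 510 kPa.
W = (P₁V₁−P₂V₂)/(n−1) = (83.8×29.4−510×7.17)/0.28 = -4260 J.
ΔU = nCvΔT = 0.545×12.5×(807−544) = 1790 J.
Q = ΔU + W = -2470 J.
State after step 1: P = 510 kPa, V = 7.17 L, T = 807 K.
Step 2 — Isochoric: V stays 7.17 L; P/T = const ⇒ T₂ = 506 K, P₂ = 320 kPa.
W = 0 (no volume change).
ΔU = nCvΔT = 0.545×12.5×(506−807) = -2050 J.
Q = ΔU = -2050 J.
Net over both steps: W = -4260 J, Q = -4520 J, ΔU = -258 J.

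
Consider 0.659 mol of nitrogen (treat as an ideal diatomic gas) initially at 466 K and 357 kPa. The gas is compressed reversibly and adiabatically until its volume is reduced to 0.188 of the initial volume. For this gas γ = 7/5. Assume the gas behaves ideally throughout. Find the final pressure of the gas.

3710 kPa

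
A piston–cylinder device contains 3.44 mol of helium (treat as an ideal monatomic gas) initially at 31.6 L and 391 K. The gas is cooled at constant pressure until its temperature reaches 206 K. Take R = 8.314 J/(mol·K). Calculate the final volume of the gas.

16.6 L

P₁ = nRT₁/V₁ = 3.44×8.314×391/31.6 = 354 kPa.
Isobaric: P stays 354 kPa; V/T = const ⇒ T₂ = 206 K, V₂ = 16.6 L.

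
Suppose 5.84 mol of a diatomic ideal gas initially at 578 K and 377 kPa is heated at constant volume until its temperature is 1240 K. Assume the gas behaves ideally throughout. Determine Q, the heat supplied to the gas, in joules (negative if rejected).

80400 J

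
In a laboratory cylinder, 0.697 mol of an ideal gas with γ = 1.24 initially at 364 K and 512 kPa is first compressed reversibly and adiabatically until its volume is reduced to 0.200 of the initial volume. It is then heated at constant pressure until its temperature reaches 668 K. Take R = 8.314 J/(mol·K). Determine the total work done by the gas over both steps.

V₁ = nRT₁/P₁ = 0.697×8.314×364/512 = 4.12 L.
Step 1 — Adiabatic: TV^(γ−1) = const ⇒ T₂ = 364×(5.00)^0.240 = 536 K; PV^γ = const ⇒ P₂ = 3770 kPa.
ΔU = nCvΔT = 0.697×34.6×(536−364) = 4140 J.
Q = 0 for an adiabatic process, so W = −ΔU = -4140 J.
State after step 1: P = 3770 kPa, V = 0.824 L, T = 536 K.
Step 2 — Isobaric: P stays 3770 kPa; V/T = const ⇒ T₂ = 668 K, V₂ = 1.03 L.
W = PΔV = 3770×(1.03−0.824) kPa·L = 767 J.
ΔU = nCvΔT = 0.697×34.6×(668−536) = 3200 J.
Q = ΔU + W = nCpΔT = 3960 J.
Net over both steps: W = -3380 J, Q = 3960 J, ΔU = 7340 J.

-3380 J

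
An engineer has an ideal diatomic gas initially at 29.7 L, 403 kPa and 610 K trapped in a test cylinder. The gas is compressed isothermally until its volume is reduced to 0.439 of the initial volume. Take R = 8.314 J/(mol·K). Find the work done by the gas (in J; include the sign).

n = P₁V₁/(RT₁) = 403×29.7/(8.314×610) = 2.36 mol.
Isothermal: T stays 610 K; PV = const ⇒ V₂ = 13.0 L, P₂ = 918 kPa.
W = nRT ln(V₂/V₁) = 2.36×8.314×610×ln(0.439) = -9850 J.

-9850 J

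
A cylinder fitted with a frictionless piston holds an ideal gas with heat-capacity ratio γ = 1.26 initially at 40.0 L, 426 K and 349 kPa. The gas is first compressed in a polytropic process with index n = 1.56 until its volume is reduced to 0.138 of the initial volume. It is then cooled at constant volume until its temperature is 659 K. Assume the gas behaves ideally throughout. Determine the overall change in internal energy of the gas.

29400 J

n = P₁V₁/(RT₁) = 349×40.0/(8.314×426) = 3.94 mol.
Step 1 — Polytropic n=1.56: T₂ = T₁(V₁/V₂)^(n−1) = 426×(7.25)^0.56 = 1290 K; P₂ = P₁(V₁/V₂)^n = 7670 kPa.
W = (P₁V₁−P₂V₂)/(n−1) = (349×40.0−7670×5.52)/0.56 = -50600 J.
ΔU = nCvΔT = 3.94×32.0×(1290−426) = 109000 J.
Q = ΔU + W = 58400 J.
State after step 1: P = 7670 kPa, V = 5.52 L, T = 1290 K.
Step 2 — Isochoric: V stays 5.52 L; P/T = const ⇒ T₂ = 659 K, P₂ = 3910 kPa.
W = 0 (no volume change).
ΔU = nCvΔT = 3.94×32.0×(659−1290) = -79700 J.
Q = ΔU = -79700 J.
Net over both steps: W = -50600 J, Q = -21300 J, ΔU = 29400 J.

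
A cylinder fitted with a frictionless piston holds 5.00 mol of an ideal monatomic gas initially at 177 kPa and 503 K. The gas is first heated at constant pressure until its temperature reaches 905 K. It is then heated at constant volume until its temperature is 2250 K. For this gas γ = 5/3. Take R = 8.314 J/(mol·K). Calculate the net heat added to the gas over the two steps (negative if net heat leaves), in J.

V₁ = nRT₁/P₁ = 5.00×8.314×503/177 = 118 L.
Step 1 — Isobaric: P stays 177 kPa; V/T = const ⇒ T₂ = 905 K, V₂ = 213 L.
W = PΔV = 177×(213−118) kPa·L = 16700 J.
ΔU = nCvΔT = 5.00×12.5×(905−503) = 25100 J.
Q = ΔU + W = nCpΔT = 41800 J.
State after step 1: P = 177 kPa, V = 213 L, T = 905 K.
Step 2 — Isochoric: V stays 213 L; P/T = const ⇒ T₂ = 2250 K, P₂ = 440 kPa.
W = 0 (no volume change).
ΔU = nCvΔT = 5.00×12.5×(2250−905) = 83900 J.
Q = ΔU = 83900 J.
Net over both steps: W = 16700 J, Q = 126000 J, ΔU = 109000 J.

126000 J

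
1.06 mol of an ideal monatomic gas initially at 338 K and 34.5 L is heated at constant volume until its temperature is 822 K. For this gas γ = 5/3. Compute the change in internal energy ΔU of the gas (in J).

6400 J

P₁ = nRT₁/V₁ = 1.06×8.314×338/34.5 = 86.3 kPa.
Isochoric: V stays 34.5 L; P/T = const ⇒ T₂ = 822 K, P₂ = 210 kPa.
For an ideal gas ΔU = nCvΔT with Cv = (3/2)R = 12.5 J/(mol·K).
ΔU = 1.06×12.5×(822−338) = 6400 J.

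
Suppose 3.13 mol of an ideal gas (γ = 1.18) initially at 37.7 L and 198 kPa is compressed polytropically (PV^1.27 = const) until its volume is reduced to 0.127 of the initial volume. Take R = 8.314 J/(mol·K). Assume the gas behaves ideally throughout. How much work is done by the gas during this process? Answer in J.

T₁ = P₁V₁/(nR) = 198×37.7/(3.13×8.314) = 287 K.
Polytropic n=1.27: T₂ = T₁(V₁/V₂)^(n−1) = 287×(7.87)^0.27 = 501 K; P₂ = P₁(V₁/V₂)^n = 2720 kPa.
W = (P₁V₁−P₂V₂)/(n−1) = (198×37.7−2720×4.79)/0.27 = -20600 J.

-20600 J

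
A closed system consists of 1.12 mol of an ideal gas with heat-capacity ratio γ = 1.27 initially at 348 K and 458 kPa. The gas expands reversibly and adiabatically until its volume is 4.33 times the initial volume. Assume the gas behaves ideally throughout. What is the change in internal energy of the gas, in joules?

-3920 J

V₁ = nRT₁/P₁ = 1.12×8.314×348/458 = 7.08 L.
Adiabatic: TV^(γ−1) = const ⇒ T₂ = 348×(0.231)^0.270 = 234 K; PV^γ = const ⇒ P₂ = 71.2 kPa.
For an ideal gas ΔU = nCvΔT with Cv = R/(γ−1) = 30.8 J/(mol·K).
ΔU = 1.12×30.8×(234−348) = -3920 J.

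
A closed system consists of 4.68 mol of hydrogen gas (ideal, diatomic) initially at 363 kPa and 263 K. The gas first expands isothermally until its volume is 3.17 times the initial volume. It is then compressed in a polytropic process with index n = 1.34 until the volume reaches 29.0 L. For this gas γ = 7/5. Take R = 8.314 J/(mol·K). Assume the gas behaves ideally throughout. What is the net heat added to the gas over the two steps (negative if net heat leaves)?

9700 J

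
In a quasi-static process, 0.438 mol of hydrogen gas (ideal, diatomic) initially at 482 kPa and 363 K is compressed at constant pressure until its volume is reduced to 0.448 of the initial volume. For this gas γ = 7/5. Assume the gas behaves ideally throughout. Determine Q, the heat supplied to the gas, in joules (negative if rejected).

-2550 J

V₁ = nRT₁/P₁ = 0.438×8.314×363/482 = 2.74 L.
Isobaric: P stays 482 kPa; V/T = const ⇒ T₂ = 163 K, V₂ = 1.23 L.
W = PΔV = 482×(1.23−2.74) kPa·L = -730 J.
ΔU = nCvΔT = 0.438×20.8×(163−363) = -1820 J.
Q = ΔU + W = nCpΔT = -2550 J.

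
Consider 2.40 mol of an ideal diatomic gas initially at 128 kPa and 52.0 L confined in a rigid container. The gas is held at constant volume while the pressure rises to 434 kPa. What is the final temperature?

T₁ = P₁V₁/(nR) = 128×52.0/(2.40×8.314) = 334 K.
Isochoric: V stays 52.0 L; P/T = const ⇒ T₂ = 1130 K, P₂ = 434 kPa.

1130 K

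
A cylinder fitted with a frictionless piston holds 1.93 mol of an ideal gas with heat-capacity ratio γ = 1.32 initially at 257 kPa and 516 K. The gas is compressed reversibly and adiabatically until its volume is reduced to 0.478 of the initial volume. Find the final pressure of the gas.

681 kPa

V₁ = nRT₁/P₁ = 1.93×8.314×516/257 = 32.2 L.
Adiabatic: TV^(γ−1) = const ⇒ T₂ = 516×(2.09)^0.320 = 653 K; PV^γ = const ⇒ P₂ = 681 kPa.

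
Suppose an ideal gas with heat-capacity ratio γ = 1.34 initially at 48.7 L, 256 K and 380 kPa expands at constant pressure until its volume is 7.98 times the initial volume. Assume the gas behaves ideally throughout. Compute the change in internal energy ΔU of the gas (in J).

380000 J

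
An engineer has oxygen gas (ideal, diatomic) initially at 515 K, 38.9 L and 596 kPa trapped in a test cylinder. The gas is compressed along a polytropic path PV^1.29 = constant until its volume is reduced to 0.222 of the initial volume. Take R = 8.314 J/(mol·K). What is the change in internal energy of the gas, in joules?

31700 J

n = P₁V₁/(RT₁) = 596×38.9/(8.314×515) = 5.41 mol.
Polytropic n=1.29: T₂ = T₁(V₁/V₂)^(n−1) = 515×(4.50)^0.29 = 797 K; P₂ = P₁(V₁/V₂)^n = 4150 kPa.
For an ideal gas ΔU = nCvΔT with Cv = (5/2)R = 20.8 J/(mol·K).
ΔU = 5.41×20.8×(797−515) = 31700 J.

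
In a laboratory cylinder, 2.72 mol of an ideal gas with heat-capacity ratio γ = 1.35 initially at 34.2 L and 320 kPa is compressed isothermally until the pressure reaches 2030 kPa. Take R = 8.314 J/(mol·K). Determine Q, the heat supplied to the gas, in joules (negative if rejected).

T₁ = P₁V₁/(nR) = 320×34.2/(2.72×8.314) = 484 K.
Isothermal: T stays 484 K; PV = const ⇒ V₂ = 5.39 L, P₂ = 2030 kPa.
ΔU = 0 (ideal gas, T constant).
W = nRT ln(V₂/V₁) = 2.72×8.314×484×ln(0.158) = -20200 J.
Q = ΔU + W = -20200 J.

-20200 J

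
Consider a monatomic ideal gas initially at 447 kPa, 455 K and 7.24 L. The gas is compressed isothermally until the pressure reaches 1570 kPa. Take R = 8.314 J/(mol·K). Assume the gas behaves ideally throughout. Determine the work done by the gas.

n = P₁V₁/(RT₁) = 447×7.24/(8.314×455) = 0.856 mol.
Isothermal: T stays 455 K; PV = const ⇒ V₂ = 2.06 L, P₂ = 1570 kPa.
W = nRT ln(V₂/V₁) = 0.856×8.314×455×ln(0.285) = -4070 J.

-4070 J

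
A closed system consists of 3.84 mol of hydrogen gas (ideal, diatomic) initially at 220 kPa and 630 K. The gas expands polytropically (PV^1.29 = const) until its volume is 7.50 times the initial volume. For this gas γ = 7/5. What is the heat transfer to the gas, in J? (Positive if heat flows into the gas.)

V₁ = nRT₁/P₁ = 3.84×8.314×630/220 = 91.4 L.
Polytropic n=1.29: T₂ = T₁(V₁/V₂)^(n−1) = 630×(0.133)^0.29 = 351 K; P₂ = P₁(V₁/V₂)^n = 16.4 kPa.
W = (P₁V₁−P₂V₂)/(n−1) = (220×91.4−16.4×686)/0.29 = 30700 J.
ΔU = nCvΔT = 3.84×20.8×(351−630) = -22300 J.
Q = ΔU + W = 8440 J.

8440 J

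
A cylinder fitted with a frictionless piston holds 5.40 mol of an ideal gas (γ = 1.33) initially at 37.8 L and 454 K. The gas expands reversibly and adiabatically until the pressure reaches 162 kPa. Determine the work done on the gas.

P₁ = nRT₁/V₁ = 5.40×8.314×454/37.8 = 539 kPa.
Adiabatic: T₂/T₁ = (P₂/P₁)^((γ−1)/γ) ⇒ T₂ = 454×(0.300)^0.248 = 337 K; V₂ = 93.4 L.
ΔU = nCvΔT = 5.40×25.2×(337−454) = -15900 J.
Q = 0 for an adiabatic process, so W = −ΔU = 15900 J.
Work done on the gas = −W_by = -15900 J.

-15900 J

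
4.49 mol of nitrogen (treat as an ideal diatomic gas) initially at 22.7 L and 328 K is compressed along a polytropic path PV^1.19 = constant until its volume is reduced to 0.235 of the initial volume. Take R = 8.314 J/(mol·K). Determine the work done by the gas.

-20400 J

P₁ = nRT₁/V₁ = 4.49×8.314×328/22.7 = 539 kPa.
Polytropic n=1.19: T₂ = T₁(V₁/V₂)^(n−1) = 328×(4.26)^0.19 = 432 K; P₂ = P₁(V₁/V₂)^n = 3020 kPa.
W = (P₁V₁−P₂V₂)/(n−1) = (539×22.7−3020×5.33)/0.19 = -20400 J.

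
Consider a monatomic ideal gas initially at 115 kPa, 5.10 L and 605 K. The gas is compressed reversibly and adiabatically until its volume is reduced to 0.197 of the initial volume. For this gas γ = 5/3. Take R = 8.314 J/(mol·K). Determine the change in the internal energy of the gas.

n = P₁V₁/(RT₁) = 115×5.10/(8.314×605) = 0.117 mol.
Adiabatic: TV^(γ−1) = const ⇒ T₂ = 605×(5.08)^0.667 = 1790 K; PV^γ = const ⇒ P₂ = 1720 kPa.
For an ideal gas ΔU = nCvΔT with Cv = (3/2)R = 12.5 J/(mol·K).
ΔU = 0.117×12.5×(1790−605) = 1720 J.

1720 J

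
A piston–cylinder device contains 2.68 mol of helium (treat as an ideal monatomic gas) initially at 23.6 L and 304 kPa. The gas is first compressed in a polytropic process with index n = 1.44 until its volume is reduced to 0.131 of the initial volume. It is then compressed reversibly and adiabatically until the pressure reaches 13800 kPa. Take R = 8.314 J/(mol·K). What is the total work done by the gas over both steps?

T₁ = P₁V₁/(nR) = 304×23.6/(2.68×8.314) = 322 K.
Step 1 — Polytropic n=1.44: T₂ = T₁(V₁/V₂)^(n−1) = 322×(7.63)^0.44 = 787 K; P₂ = P₁(V₁/V₂)^n = 5680 kPa.
W = (P₁V₁−P₂V₂)/(n−1) = (304×23.6−5680×3.09)/0.44 = -23600 J.
ΔU = nCvΔT = 2.68×12.5×(787−322) = 15600 J.
Q = ΔU + W = -8010 J.
State after step 1: P = 5680 kPa, V = 3.09 L, T = 787 K.
Step 2 — Adiabatic: T₂/T₁ = (P₂/P₁)^((γ−1)/γ) ⇒ T₂ = 787×(2.43)^0.400 = 1120 K; V₂ = 1.81 L.
ΔU = nCvΔT = 2.68×12.5×(1120−787) = 11200 J.
Q = 0 for an adiabatic process, so W = −ΔU = -11200 J.
Net over both steps: W = -34800 J, Q = -8010 J, ΔU = 26800 J.

-34800 J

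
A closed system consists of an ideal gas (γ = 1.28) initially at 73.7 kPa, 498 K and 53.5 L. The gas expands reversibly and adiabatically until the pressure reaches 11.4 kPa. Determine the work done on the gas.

n = P₁V₁/(RT₁) = 73.7×53.5/(8.314×498) = 0.952 mol.
Adiabatic: T₂/T₁ = (P₂/P₁)^((γ−1)/γ) ⇒ T₂ = 498×(0.155)^0.219 = 331 K; V₂ = 230 L.
ΔU = nCvΔT = 0.952×29.7×(331−498) = -4720 J.
Q = 0 for an adiabatic process, so W = −ΔU = 4720 J.
Work done on the gas = −W_by = -4720 J.

-4720 J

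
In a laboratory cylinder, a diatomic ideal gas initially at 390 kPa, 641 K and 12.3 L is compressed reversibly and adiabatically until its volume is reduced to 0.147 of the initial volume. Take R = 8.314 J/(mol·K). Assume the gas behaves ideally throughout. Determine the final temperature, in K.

Adiabatic: TV^(γ−1) = const ⇒ T₂ = 641×(6.80)^0.400 = 1380 K; PV^γ = const ⇒ P₂ = 5710 kPa.

1380 K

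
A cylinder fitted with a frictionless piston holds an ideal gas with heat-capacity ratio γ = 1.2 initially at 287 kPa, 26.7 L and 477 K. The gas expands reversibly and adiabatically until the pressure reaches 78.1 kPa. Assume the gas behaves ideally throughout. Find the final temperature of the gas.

Adiabatic: T₂/T₁ = (P₂/P₁)^((γ−1)/γ) ⇒ T₂ = 477×(0.272)^0.167 = 384 K; V₂ = 79.0 L.

384 K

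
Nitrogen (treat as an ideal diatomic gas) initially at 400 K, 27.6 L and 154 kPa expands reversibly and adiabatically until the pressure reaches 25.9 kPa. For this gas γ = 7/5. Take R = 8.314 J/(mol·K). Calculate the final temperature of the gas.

240 K

Adiabatic: T₂/T₁ = (P₂/P₁)^((γ−1)/γ) ⇒ T₂ = 400×(0.168)^0.286 = 240 K; V₂ = 98.6 L.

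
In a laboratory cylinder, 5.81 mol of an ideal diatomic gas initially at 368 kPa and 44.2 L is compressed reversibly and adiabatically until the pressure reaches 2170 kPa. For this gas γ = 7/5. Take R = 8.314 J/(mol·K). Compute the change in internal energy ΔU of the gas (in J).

26800 J

T₁ = P₁V₁/(nR) = 368×44.2/(5.81×8.314) = 337 K.
Adiabatic: T₂/T₁ = (P₂/P₁)^((γ−1)/γ) ⇒ T₂ = 337×(5.90)^0.286 = 559 K; V₂ = 12.4 L.
For an ideal gas ΔU = nCvΔT with Cv = (5/2)R = 20.8 J/(mol·K).
ΔU = 5.81×20.8×(559−337) = 26800 J.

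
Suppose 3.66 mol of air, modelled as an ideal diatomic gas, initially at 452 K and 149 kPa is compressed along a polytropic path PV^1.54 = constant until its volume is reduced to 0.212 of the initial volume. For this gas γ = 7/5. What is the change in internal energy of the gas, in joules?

V₁ = nRT₁/P₁ = 3.66×8.314×452/149 = 92.3 L.
Polytropic n=1.54: T₂ = T₁(V₁/V₂)^(n−1) = 452×(4.72)^0.54 = 1040 K; P₂ = P₁(V₁/V₂)^n = 1620 kPa.
For an ideal gas ΔU = nCvΔT with Cv = (5/2)R = 20.8 J/(mol·K).
ΔU = 3.66×20.8×(1040−452) = 45100 J.

45100 J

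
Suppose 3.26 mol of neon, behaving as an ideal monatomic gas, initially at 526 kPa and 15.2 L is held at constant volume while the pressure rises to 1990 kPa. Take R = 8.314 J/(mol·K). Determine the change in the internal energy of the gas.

33400 J

T₁ = P₁V₁/(nR) = 526×15.2/(3.26×8.314) = 295 K.
Isochoric: V stays 15.2 L; P/T = const ⇒ T₂ = 1120 K, P₂ = 1990 kPa.
For an ideal gas ΔU = nCvΔT with Cv = (3/2)R = 12.5 J/(mol·K).
ΔU = 3.26×12.5×(1120−295) = 33400 J.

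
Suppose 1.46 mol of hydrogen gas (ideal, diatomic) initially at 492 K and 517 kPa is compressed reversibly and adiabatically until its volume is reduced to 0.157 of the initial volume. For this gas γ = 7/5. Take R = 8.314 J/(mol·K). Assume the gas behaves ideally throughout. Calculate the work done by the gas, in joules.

-16400 J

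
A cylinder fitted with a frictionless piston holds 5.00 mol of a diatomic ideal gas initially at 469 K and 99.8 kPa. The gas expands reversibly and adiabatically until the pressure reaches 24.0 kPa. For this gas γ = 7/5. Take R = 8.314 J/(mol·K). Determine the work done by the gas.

16300 J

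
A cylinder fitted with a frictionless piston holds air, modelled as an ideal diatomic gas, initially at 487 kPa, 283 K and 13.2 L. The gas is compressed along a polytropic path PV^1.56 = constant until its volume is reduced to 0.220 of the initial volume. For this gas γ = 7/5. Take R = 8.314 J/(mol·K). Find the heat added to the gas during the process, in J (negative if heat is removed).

6130 J

n = P₁V₁/(RT₁) = 487×13.2/(8.314×283) = 2.73 mol.
Polytropic n=1.56: T₂ = T₁(V₁/V₂)^(n−1) = 283×(4.55)^0.56 = 661 K; P₂ = P₁(V₁/V₂)^n = 5170 kPa.
W = (P₁V₁−P₂V₂)/(n−1) = (487×13.2−5170×2.90)/0.56 = -15300 J.
ΔU = nCvΔT = 2.73×20.8×(661−283) = 21500 J.
Q = ΔU + W = 6130 J.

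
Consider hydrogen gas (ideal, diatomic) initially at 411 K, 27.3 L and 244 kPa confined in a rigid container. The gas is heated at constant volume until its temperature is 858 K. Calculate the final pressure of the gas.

509 kPa

Isochoric: V stays 27.3 L; P/T = const ⇒ T₂ = 858 K, P₂ = 509 kPa.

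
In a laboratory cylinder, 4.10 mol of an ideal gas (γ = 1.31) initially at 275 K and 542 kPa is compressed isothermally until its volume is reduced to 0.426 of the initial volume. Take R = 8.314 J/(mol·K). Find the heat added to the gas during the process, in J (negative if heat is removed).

-8000 J

V₁ = nRT₁/P₁ = 4.10×8.314×275/542 = 17.3 L.
Isothermal: T stays 275 K; PV = const ⇒ V₂ = 7.37 L, P₂ = 1270 kPa.
ΔU = 0 (ideal gas, T constant).
W = nRT ln(V₂/V₁) = 4.10×8.314×275×ln(0.426) = -8000 J.
Q = ΔU + W = -8000 J.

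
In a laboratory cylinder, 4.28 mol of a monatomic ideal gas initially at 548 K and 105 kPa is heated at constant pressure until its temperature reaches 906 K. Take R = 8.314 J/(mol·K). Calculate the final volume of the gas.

307 L

V₁ = nRT₁/P₁ = 4.28×8.314×548/105 = 186 L.
Isobaric: P stays 105 kPa; V/T = const ⇒ T₂ = 906 K, V₂ = 307 L.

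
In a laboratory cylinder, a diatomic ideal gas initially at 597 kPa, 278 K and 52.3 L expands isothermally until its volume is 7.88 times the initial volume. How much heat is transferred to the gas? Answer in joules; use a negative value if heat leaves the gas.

64500 J

n = P₁V₁/(RT₁) = 597×52.3/(8.314×278) = 13.5 mol.
Isothermal: T stays 278 K; PV = const ⇒ V₂ = 412 L, P₂ = 75.8 kPa.
ΔU = 0 (ideal gas, T constant).
W = nRT ln(V₂/V₁) = 13.5×8.314×278×ln(7.88) = 64500 J.
Q = ΔU + W = 64500 J.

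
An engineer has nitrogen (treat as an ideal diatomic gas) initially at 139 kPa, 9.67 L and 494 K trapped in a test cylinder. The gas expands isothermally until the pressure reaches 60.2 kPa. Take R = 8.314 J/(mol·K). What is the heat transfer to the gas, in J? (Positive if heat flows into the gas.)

1120 J

n = P₁V₁/(RT₁) = 139×9.67/(8.314×494) = 0.327 mol.
Isothermal: T stays 494 K; PV = const ⇒ V₂ = 22.3 L, P₂ = 60.2 kPa.
ΔU = 0 (ideal gas, T constant).
W = nRT ln(V₂/V₁) = 0.327×8.314×494×ln(2.31) = 1120 J.
Q = ΔU + W = 1120 J.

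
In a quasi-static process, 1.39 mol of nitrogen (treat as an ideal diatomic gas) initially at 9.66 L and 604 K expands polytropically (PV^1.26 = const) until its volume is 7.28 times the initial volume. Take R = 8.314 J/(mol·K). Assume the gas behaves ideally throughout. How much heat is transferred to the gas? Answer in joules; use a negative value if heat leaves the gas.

P₁ = nRT₁/V₁ = 1.39×8.314×604/9.66 = 723 kPa.
Polytropic n=1.26: T₂ = T₁(V₁/V₂)^(n−1) = 604×(0.137)^0.26 = 360 K; P₂ = P₁(V₁/V₂)^n = 59.2 kPa.
W = (P₁V₁−P₂V₂)/(n−1) = (723×9.66−59.2×70.3)/0.26 = 10800 J.
ΔU = nCvΔT = 1.39×20.8×(360−604) = -7040 J.
Q = ΔU + W = 3790 J.

3790 J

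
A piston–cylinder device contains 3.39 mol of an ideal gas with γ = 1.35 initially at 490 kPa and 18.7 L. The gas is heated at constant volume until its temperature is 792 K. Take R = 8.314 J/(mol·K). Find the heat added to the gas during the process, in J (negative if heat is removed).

37600 J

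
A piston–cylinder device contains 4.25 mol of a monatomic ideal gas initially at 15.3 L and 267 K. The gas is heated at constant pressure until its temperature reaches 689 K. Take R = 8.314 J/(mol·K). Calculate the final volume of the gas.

P₁ = nRT₁/V₁ = 4.25×8.314×267/15.3 = 617 kPa.
Isobaric: P stays 617 kPa; V/T = const ⇒ T₂ = 689 K, V₂ = 39.5 L.

39.5 L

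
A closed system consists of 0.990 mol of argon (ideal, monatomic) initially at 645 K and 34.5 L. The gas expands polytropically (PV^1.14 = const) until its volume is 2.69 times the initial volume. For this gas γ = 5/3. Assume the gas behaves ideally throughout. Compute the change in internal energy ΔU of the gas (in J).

-1030 J

P₁ = nRT₁/V₁ = 0.990×8.314×645/34.5 = 154 kPa.
Polytropic n=1.14: T₂ = T₁(V₁/V₂)^(n−1) = 645×(0.372)^0.14 = 562 K; P₂ = P₁(V₁/V₂)^n = 49.8 kPa.
For an ideal gas ΔU = nCvΔT with Cv = (3/2)R = 12.5 J/(mol·K).
ΔU = 0.990×12.5×(562−645) = -1030 J.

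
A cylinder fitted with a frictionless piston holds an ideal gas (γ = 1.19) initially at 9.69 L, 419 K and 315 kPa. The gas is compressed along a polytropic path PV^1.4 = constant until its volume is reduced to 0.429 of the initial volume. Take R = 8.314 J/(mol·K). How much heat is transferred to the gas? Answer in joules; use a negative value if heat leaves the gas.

3400 J

n = P₁V₁/(RT₁) = 315×9.69/(8.314×419) = 0.876 mol.
Polytropic n=1.4: T₂ = T₁(V₁/V₂)^(n−1) = 419×(2.33)^0.40 = 588 K; P₂ = P₁(V₁/V₂)^n = 1030 kPa.
W = (P₁V₁−P₂V₂)/(n−1) = (315×9.69−1030×4.16)/0.40 = -3070 J.
ΔU = nCvΔT = 0.876×43.8×(588−419) = 6470 J.
Q = ΔU + W = 3400 J.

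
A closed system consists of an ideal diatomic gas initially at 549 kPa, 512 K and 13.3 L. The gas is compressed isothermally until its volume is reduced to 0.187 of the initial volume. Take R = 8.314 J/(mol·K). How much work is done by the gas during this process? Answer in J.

n = P₁V₁/(RT₁) = 549×13.3/(8.314×512) = 1.72 mol.
Isothermal: T stays 512 K; PV = const ⇒ V₂ = 2.49 L, P₂ = 2940 kPa.
W = nRT ln(V₂/V₁) = 1.72×8.314×512×ln(0.187) = -12200 J.

-12200 J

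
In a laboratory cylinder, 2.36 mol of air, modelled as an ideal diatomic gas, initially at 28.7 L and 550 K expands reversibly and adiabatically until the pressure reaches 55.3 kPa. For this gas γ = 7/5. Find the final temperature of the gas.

318 K

P₁ = nRT₁/V₁ = 2.36×8.314×550/28.7 = 376 kPa.
Adiabatic: T₂/T₁ = (P₂/P₁)^((γ−1)/γ) ⇒ T₂ = 550×(0.147)^0.286 = 318 K; V₂ = 113 L.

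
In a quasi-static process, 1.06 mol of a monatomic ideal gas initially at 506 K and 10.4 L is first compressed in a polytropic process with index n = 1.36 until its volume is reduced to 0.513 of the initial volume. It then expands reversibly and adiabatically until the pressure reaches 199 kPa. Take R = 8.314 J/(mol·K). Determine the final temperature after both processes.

329 K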